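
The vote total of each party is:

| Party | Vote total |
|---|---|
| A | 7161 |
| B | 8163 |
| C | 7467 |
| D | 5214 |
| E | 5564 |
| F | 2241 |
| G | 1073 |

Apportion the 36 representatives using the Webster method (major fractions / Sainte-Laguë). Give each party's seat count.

A 7, B 8, C 7, D 5, E 6, F 2, G 1

Standard divisor 36883/36 ≈ 1024.528; standard quotas: A 6.990, B 7.968, C 7.288, D 5.089, E 5.431, F 2.187, G 1.047.
Rounding to the nearest integer gives 7, 8, 7, 5, 5, 2, 1 = 35 seats, so the divisor must be adjusted.
With modified divisor 1000: modified quotas A 7.161, B 8.163, C 7.467, D 5.214, E 5.564, F 2.241, G 1.073.
Rounding to the nearest integer: A 7, B 8, C 7, D 5, E 6, F 2, G 1 (total 36).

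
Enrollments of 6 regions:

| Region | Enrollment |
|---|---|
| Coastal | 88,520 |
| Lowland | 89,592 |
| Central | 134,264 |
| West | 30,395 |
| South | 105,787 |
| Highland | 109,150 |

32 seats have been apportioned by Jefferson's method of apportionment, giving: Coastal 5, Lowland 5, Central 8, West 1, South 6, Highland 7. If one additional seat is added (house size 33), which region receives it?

Priority for the next seat is population ÷ (current seats + 1).
Priorities: Coastal 14753.333, Lowland 14932.000, Central 14918.222, West 15197.500, South 15112.429, Highland 13643.750.
Highest priority: West.

West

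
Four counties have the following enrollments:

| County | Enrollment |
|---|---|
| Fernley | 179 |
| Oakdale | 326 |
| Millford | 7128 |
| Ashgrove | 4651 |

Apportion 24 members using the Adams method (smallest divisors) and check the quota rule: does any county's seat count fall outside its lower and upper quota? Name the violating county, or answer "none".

none

Standard quotas: Fernley 0.350, Oakdale 0.637, Millford 13.926, Ashgrove 9.087.
Adams allocation: Fernley 1, Oakdale 1, Millford 13, Ashgrove 9.
Every allocation lies between the lower and upper quota.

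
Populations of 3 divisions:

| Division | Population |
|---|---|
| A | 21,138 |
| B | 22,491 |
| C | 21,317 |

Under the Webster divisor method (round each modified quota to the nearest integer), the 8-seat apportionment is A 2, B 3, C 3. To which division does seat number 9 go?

Priority for the next seat is population ÷ (current seats + 0.5).
Priorities: A 8455.200, B 6426.000, C 6090.571.
Highest priority: A.

A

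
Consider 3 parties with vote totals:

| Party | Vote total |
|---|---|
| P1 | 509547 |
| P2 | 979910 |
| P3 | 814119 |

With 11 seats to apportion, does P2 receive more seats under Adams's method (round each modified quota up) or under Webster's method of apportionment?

Adams: P1 3, P2 4, P3 4.
Webster: P1 2, P2 5, P3 4.
P2 gets 4 under Adams and 5 under Webster.

Webster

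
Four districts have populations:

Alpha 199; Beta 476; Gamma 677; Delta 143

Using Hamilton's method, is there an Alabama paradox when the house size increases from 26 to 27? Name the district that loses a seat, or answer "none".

At 26 seats: Alpha 3, Beta 8, Gamma 12, Delta 3.
At 27 seats: Alpha 4, Beta 9, Gamma 12, Delta 2.
Delta drops from 3 to 2.

Delta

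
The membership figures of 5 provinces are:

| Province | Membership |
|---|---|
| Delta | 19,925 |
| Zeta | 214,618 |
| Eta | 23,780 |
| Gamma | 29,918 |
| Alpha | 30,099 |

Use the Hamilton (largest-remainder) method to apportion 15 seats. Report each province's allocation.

Delta: 1, Zeta: 10, Eta: 1, Gamma: 1, Alpha: 2

Standard divisor: 318340 ÷ 15 ≈ 21222.667.
Standard quotas: Delta 0.9389, Zeta 10.1127, Eta 1.1205, Gamma 1.4097, Alpha 1.4182.
Lower quotas: Delta 0, Zeta 10, Eta 1, Gamma 1, Alpha 1 (sum 13, leaving 2 seats).
Remainders in descending order: Delta 0.9389, Alpha 0.4182, Gamma 0.4097, Eta 0.1205, Zeta 0.1127.
Largest remainders: Delta, Alpha receive the extra seats.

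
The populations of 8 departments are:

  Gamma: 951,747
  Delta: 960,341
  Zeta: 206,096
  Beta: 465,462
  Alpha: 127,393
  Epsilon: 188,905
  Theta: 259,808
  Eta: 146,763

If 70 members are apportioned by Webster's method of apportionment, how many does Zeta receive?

Standard divisor 3306515/70 ≈ 47235.929; standard quotas: Gamma 20.149, Delta 20.331, Zeta 4.363, Beta 9.854, Alpha 2.697, Epsilon 3.999, Theta 5.500, Eta 3.107.
Rounding to the nearest integer gives Gamma 20, Delta 20, Zeta 4, Beta 10, Alpha 3, Epsilon 4, Theta 6, Eta 3 — total 70, matching the house size, so no adjustment is needed.
Zeta receives 4.

4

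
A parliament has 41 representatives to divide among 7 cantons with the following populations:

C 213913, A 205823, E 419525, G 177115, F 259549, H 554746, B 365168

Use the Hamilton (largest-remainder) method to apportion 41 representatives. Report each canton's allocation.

Standard divisor: 2195839 ÷ 41 ≈ 53557.049.
Standard quotas: C 3.9941, A 3.8431, E 7.8332, G 3.3070, F 4.8462, H 10.3580, B 6.8183.
Lower quotas: C 3, A 3, E 7, G 3, F 4, H 10, B 6 (sum 36, leaving 5 seats).
Remainders in descending order: C 0.9941, F 0.8462, A 0.8431, E 0.8332, B 0.8183, H 0.3580, G 0.3070.
Largest remainders: C, F, A, E, B receive the extra seats.

C 4, A 4, E 8, G 3, F 5, H 10, B 7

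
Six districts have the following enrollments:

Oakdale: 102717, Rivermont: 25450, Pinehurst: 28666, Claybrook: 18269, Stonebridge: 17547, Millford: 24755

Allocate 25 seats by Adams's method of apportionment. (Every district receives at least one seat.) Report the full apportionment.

Standard divisor 217404/25 ≈ 8696.16; standard quotas: Oakdale 11.812, Rivermont 2.927, Pinehurst 3.296, Claybrook 2.101, Stonebridge 2.018, Millford 2.847.
Rounding up gives 12, 3, 4, 3, 3, 3 = 28 seats, so the divisor must be adjusted.
With modified divisor 9400: modified quotas Oakdale 10.927, Rivermont 2.707, Pinehurst 3.050, Claybrook 1.944, Stonebridge 1.867, Millford 2.634.
Rounding up: Oakdale 11, Rivermont 3, Pinehurst 4, Claybrook 2, Stonebridge 2, Millford 3 (total 25).

Oakdale: 11; Rivermont: 3; Pinehurst: 4; Claybrook: 2; Stonebridge: 2; Millford: 3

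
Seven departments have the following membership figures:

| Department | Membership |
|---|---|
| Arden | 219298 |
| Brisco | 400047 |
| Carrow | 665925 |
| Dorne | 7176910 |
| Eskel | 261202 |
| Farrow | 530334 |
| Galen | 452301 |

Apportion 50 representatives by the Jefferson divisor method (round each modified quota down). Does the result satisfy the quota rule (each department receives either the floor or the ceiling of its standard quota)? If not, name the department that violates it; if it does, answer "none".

Dorne

Standard quotas: Arden 1.130, Brisco 2.061, Carrow 3.430, Dorne 36.971, Eskel 1.346, Farrow 2.732, Galen 2.330.
Jefferson allocation: Arden 1, Brisco 2, Carrow 3, Dorne 39, Eskel 1, Farrow 2, Galen 2.
Dorne has quota 36.971 (lower 36, upper 37) but receives 39 — outside the quota interval.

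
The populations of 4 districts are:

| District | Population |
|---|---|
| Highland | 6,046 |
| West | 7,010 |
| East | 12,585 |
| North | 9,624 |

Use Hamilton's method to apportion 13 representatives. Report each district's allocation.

Highland: 2, West: 3, East: 5, North: 3

The standard divisor is 35265/13 ≈ 2712.692.
Standard quotas: Highland 2.2288, West 2.5841, East 4.6393, North 3.5478.
Lower quotas: Highland 2, West 2, East 4, North 3 (sum 11, leaving 2 seats).
Remainders in descending order: East 0.6393, West 0.5841, North 0.5478, Highland 0.2288.
The surplus seats go to East, West.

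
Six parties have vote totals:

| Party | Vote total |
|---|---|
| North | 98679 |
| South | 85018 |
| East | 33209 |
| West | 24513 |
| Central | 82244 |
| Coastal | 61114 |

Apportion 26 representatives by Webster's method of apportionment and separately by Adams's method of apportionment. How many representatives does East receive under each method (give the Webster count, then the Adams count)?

2 and 3

Webster: North 7, South 6, East 2, West 2, Central 5, Coastal 4.
Adams: North 6, South 6, East 3, West 2, Central 5, Coastal 4.
East gets 2 under Webster and 3 under Adams.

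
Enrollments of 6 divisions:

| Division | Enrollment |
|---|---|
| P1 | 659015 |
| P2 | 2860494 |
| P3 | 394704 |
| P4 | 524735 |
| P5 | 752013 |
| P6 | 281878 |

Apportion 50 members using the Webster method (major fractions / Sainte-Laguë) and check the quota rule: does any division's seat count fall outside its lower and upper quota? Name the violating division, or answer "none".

P2

Standard quotas: P1 6.021, P2 26.134, P3 3.606, P4 4.794, P5 6.870, P6 2.575.
Webster allocation: P1 6, P2 25, P3 4, P4 5, P5 7, P6 3.
P2 has quota 26.134 (lower 26, upper 27) but receives 25 — outside the quota interval.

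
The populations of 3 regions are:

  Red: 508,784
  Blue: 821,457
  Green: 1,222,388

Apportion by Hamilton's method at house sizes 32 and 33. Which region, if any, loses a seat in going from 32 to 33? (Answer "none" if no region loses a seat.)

Red

At 32 seats: Red 7, Blue 10, Green 15.
At 33 seats: Red 6, Blue 11, Green 16.
Red drops from 7 to 6.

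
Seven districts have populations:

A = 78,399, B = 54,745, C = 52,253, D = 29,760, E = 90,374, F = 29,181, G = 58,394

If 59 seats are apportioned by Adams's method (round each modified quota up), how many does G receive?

Standard divisor 393106/59 ≈ 6662.814; standard quotas: A 11.767, B 8.216, C 7.842, D 4.467, E 13.564, F 4.380, G 8.764.
Rounding up gives 12, 9, 8, 5, 14, 5, 9 = 62 seats, so the divisor must be adjusted.
With modified divisor 7200: modified quotas A 10.889, B 7.603, C 7.257, D 4.133, E 12.552, F 4.053, G 8.110.
Rounding up: A 11, B 8, C 8, D 5, E 13, F 5, G 9 (total 59).
G receives 9.

9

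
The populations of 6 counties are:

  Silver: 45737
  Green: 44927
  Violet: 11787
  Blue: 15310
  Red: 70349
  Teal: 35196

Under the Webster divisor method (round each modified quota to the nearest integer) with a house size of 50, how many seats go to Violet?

Standard divisor 223306/50 ≈ 4466.12; standard quotas: Silver 10.241, Green 10.060, Violet 2.639, Blue 3.428, Red 15.752, Teal 7.881.
Rounding to the nearest integer gives Silver 10, Green 10, Violet 3, Blue 3, Red 16, Teal 8 — total 50, matching the house size, so no adjustment is needed.
Violet receives 3.

3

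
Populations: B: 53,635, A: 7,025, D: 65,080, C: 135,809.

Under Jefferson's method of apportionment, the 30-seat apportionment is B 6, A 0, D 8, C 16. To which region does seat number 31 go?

C

Priority for the next seat is population ÷ (current seats + 1).
Priorities: B 7662.143, A 7025.000, D 7231.111, C 7988.765.
Highest priority: C.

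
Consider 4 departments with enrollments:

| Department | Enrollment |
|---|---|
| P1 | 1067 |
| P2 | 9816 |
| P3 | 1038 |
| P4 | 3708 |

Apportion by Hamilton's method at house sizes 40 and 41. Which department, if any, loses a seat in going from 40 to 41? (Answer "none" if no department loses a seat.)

P3

At 40 seats: P1 3, P2 25, P3 3, P4 9.
At 41 seats: P1 3, P2 26, P3 2, P4 10.
P3 drops from 3 to 2.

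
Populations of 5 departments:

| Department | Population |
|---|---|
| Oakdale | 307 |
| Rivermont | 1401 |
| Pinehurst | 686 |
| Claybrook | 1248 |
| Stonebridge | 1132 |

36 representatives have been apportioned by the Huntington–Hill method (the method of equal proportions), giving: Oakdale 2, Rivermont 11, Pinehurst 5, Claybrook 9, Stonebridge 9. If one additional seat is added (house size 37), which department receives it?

Claybrook

Priority for the next seat is population ÷ (√(s·(s+1))).
Priorities: Oakdale 125.332, Rivermont 121.941, Pinehurst 125.246, Claybrook 131.551, Stonebridge 119.323.
Highest priority: Claybrook.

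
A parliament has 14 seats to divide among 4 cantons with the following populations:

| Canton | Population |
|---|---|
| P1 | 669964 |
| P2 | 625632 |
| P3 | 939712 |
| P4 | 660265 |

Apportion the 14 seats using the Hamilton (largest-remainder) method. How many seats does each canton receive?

The standard divisor is 2895573/14 ≈ 206826.643.
Standard quotas: P1 3.2393, P2 3.0249, P3 4.5435, P4 3.1924.
Lower quotas: P1 3, P2 3, P3 4, P4 3 (sum 13, leaving 1 seat).
Remainders in descending order: P3 0.5435, P1 0.2393, P4 0.1924, P2 0.0249.
Largest remainder: P3 receives the extra seat.

P1=3, P2=3, P3=5, P4=3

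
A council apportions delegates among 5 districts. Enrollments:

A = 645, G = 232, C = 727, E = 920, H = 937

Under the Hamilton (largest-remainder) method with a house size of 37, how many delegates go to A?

7

Standard divisor: 3461 ÷ 37 ≈ 93.541.
Standard quotas: A 6.895, G 2.480, C 7.772, E 9.835, H 10.017.
Lower quotas: A 6, G 2, C 7, E 9, H 10 (sum 34, leaving 3 seats).
Remainders in descending order: A 0.895, E 0.835, C 0.772, G 0.480, H 0.017.
Largest remainders: A, E, C receive the extra seats.
A receives 7.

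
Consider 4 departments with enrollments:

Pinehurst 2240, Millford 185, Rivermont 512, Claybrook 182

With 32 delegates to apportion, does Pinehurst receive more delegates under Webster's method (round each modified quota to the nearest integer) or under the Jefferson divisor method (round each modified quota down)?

Webster: Pinehurst 23, Millford 2, Rivermont 5, Claybrook 2.
Jefferson: Pinehurst 24, Millford 2, Rivermont 5, Claybrook 1.
Pinehurst gets 23 under Webster and 24 under Jefferson.

Jefferson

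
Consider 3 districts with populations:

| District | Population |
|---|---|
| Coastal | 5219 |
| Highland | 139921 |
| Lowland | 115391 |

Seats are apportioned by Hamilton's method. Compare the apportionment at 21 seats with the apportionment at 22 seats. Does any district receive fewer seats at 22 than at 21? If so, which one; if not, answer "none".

Coastal

At 21 seats: Coastal 1, Highland 11, Lowland 9.
At 22 seats: Coastal 0, Highland 12, Lowland 10.
Coastal drops from 1 to 0.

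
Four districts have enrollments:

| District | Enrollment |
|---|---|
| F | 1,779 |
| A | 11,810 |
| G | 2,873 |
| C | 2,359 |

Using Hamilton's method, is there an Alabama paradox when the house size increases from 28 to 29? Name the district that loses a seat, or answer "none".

none

At 28 seats: F 3, A 18, G 4, C 3.
At 29 seats: F 3, A 18, G 4, C 4.
No district's allocation decreased.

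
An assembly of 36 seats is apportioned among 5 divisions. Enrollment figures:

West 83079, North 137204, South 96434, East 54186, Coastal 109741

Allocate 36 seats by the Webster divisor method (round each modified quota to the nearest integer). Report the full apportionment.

Standard divisor 480644/36 ≈ 13351.222; standard quotas: West 6.223, North 10.277, South 7.223, East 4.059, Coastal 8.220.
Rounding to the nearest integer gives 6, 10, 7, 4, 8 = 35 seats, so the divisor must be adjusted.
With modified divisor 13000: modified quotas West 6.391, North 10.554, South 7.418, East 4.168, Coastal 8.442.
Rounding to the nearest integer: West 6, North 11, South 7, East 4, Coastal 8 (total 36).

West: 6, North: 11, South: 7, East: 4, Coastal: 8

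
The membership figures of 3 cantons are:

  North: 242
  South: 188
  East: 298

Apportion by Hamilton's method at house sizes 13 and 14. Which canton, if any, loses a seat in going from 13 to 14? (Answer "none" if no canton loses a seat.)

At 13 seats: North 4, South 4, East 5.
At 14 seats: North 5, South 3, East 6.
South drops from 4 to 3.

South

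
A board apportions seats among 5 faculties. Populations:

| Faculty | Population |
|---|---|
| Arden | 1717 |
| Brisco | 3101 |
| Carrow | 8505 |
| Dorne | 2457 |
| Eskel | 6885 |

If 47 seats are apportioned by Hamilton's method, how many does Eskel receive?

14

The standard divisor is 22665/47 ≈ 482.234.
Standard quotas: Arden 3.5605, Brisco 6.4305, Carrow 17.6367, Dorne 5.0950, Eskel 14.2773.
Lower quotas: Arden 3, Brisco 6, Carrow 17, Dorne 5, Eskel 14 (sum 45, leaving 2 seats).
Remainders in descending order: Carrow 0.6367, Arden 0.5605, Brisco 0.4305, Eskel 0.2773, Dorne 0.0950.
The surplus seats go to Carrow, Arden.
Eskel receives 14.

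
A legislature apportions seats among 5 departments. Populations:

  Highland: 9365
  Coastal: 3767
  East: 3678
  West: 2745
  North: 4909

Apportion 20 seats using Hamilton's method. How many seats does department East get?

Total 24464; standard divisor 24464/20 ≈ 1223.2.
Standard quotas: Highland 7.6561, Coastal 3.0796, East 3.0069, West 2.2441, North 4.0132.
Lower quotas: Highland 7, Coastal 3, East 3, West 2, North 4 (sum 19, leaving 1 seat).
Remainders in descending order: Highland 0.6561, West 0.2441, Coastal 0.0796, North 0.0132, East 0.0069.
The surplus seat goes to Highland.
East receives 3.

3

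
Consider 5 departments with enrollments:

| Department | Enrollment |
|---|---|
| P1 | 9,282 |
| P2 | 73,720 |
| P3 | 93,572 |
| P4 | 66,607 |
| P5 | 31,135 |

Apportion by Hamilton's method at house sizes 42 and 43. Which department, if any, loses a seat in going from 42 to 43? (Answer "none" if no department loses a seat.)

P1

At 42 seats: P1 2, P2 11, P3 14, P4 10, P5 5.
At 43 seats: P1 1, P2 12, P3 15, P4 10, P5 5.
P1 drops from 2 to 1.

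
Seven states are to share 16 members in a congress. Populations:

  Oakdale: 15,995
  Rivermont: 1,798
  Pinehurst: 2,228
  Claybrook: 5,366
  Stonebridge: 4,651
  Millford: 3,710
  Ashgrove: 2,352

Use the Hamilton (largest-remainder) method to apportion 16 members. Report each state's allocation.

Oakdale 7, Rivermont 1, Pinehurst 1, Claybrook 2, Stonebridge 2, Millford 2, Ashgrove 1

Total 36100; standard divisor 36100/16 ≈ 2256.25.
Standard quotas: Oakdale 7.0892, Rivermont 0.7969, Pinehurst 0.9875, Claybrook 2.3783, Stonebridge 2.0614, Millford 1.6443, Ashgrove 1.0424.
Lower quotas: Oakdale 7, Rivermont 0, Pinehurst 0, Claybrook 2, Stonebridge 2, Millford 1, Ashgrove 1 (sum 13, leaving 3 seats).
Remainders in descending order: Pinehurst 0.9875, Rivermont 0.7969, Millford 0.6443, Claybrook 0.3783, Oakdale 0.0892, Stonebridge 0.0614, Ashgrove 0.0424.
Largest remainders: Pinehurst, Rivermont, Millford receive the extra seats.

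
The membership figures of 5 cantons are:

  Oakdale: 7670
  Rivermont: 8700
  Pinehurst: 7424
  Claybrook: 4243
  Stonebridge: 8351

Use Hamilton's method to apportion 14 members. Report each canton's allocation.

Standard divisor: 36388 ÷ 14 ≈ 2599.143.
Standard quotas: Oakdale 2.9510, Rivermont 3.3473, Pinehurst 2.8563, Claybrook 1.6325, Stonebridge 3.2130.
Lower quotas: Oakdale 2, Rivermont 3, Pinehurst 2, Claybrook 1, Stonebridge 3 (sum 11, leaving 3 seats).
Remainders in descending order: Oakdale 0.9510, Pinehurst 0.8563, Claybrook 0.6325, Rivermont 0.3473, Stonebridge 0.2130.
The surplus seats go to Oakdale, Pinehurst, Claybrook.

Oakdale: 3, Rivermont: 3, Pinehurst: 3, Claybrook: 2, Stonebridge: 3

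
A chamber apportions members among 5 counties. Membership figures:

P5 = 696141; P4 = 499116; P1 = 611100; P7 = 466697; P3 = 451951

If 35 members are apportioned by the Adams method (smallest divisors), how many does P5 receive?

9

Standard divisor 2725005/35 ≈ 77857.286; standard quotas: P5 8.941, P4 6.411, P1 7.849, P7 5.994, P3 5.805.
Rounding up gives 9, 7, 8, 6, 6 = 36 seats, so the divisor must be adjusted.
With modified divisor 85100: modified quotas P5 8.180, P4 5.865, P1 7.181, P7 5.484, P3 5.311.
Rounding up: P5 9, P4 6, P1 8, P7 6, P3 6 (total 35).
P5 receives 9.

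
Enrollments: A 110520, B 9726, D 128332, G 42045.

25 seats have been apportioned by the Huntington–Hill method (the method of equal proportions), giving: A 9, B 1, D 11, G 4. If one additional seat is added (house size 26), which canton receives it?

A

Priority for the next seat is population ÷ (√(s·(s+1))).
Priorities: A 11649.831, B 6877.321, D 11169.867, G 9401.548.
Highest priority: A.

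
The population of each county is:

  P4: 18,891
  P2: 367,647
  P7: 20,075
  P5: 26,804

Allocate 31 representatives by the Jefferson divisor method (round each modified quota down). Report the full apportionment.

Standard divisor 433417/31 ≈ 13981.194; standard quotas: P4 1.351, P2 26.296, P7 1.436, P5 1.917.
Rounding down gives 1, 26, 1, 1 = 29 seats, so the divisor must be adjusted.
With modified divisor 13266: modified quotas P4 1.424, P2 27.713, P7 1.513, P5 2.021.
Rounding down: P4 1, P2 27, P7 1, P5 2 (total 31).

P4: 1, P2: 27, P7: 1, P5: 2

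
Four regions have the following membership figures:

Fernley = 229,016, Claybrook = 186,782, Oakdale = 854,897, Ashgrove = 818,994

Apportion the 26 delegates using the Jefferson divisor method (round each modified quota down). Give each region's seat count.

Standard divisor 2089689/26 ≈ 80372.654; standard quotas: Fernley 2.849, Claybrook 2.324, Oakdale 10.637, Ashgrove 10.190.
Rounding down gives 2, 2, 10, 10 = 24 seats, so the divisor must be adjusted.
With modified divisor 75400: modified quotas Fernley 3.037, Claybrook 2.477, Oakdale 11.338, Ashgrove 10.862.
Rounding down: Fernley 3, Claybrook 2, Oakdale 11, Ashgrove 10 (total 26).

Fernley: 3, Claybrook: 2, Oakdale: 11, Ashgrove: 10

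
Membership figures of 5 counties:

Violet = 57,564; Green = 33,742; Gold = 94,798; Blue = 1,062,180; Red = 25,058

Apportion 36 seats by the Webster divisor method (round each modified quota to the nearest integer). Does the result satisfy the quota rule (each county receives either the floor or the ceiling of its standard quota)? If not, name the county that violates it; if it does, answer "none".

Standard quotas: Violet 1.627, Green 0.954, Gold 2.680, Blue 30.030, Red 0.708.
Webster allocation: Violet 2, Green 1, Gold 3, Blue 29, Red 1.
Blue has quota 30.030 (lower 30, upper 31) but receives 29 — outside the quota interval.

Blue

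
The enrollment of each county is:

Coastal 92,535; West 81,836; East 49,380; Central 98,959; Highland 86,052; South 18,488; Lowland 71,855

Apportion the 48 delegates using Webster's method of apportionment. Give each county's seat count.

Standard divisor 499105/48 ≈ 10398.021; standard quotas: Coastal 8.899, West 7.870, East 4.749, Central 9.517, Highland 8.276, South 1.778, Lowland 6.910.
Rounding to the nearest integer gives 9, 8, 5, 10, 8, 2, 7 = 49 seats, so the divisor must be adjusted.
With modified divisor 10700: modified quotas Coastal 8.648, West 7.648, East 4.615, Central 9.249, Highland 8.042, South 1.728, Lowland 6.715.
Rounding to the nearest integer: Coastal 9, West 8, East 5, Central 9, Highland 8, South 2, Lowland 7 (total 48).

Coastal=9; West=8; East=5; Central=9; Highland=8; South=2; Lowland=7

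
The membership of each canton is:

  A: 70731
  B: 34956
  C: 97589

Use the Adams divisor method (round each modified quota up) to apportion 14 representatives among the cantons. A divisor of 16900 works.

A=5, B=3, C=6

With modified divisor 16900: modified quotas A 4.185, B 2.068, C 5.774.
Rounding up: A 5, B 3, C 6 (total 14).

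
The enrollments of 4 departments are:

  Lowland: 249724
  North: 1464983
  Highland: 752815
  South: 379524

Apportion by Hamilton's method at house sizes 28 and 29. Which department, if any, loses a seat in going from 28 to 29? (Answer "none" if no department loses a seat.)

Lowland

At 28 seats: Lowland 3, North 14, Highland 7, South 4.
At 29 seats: Lowland 2, North 15, Highland 8, South 4.
Lowland drops from 3 to 2.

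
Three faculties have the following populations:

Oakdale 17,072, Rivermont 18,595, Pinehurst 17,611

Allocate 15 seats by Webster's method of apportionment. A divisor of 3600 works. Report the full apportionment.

With modified divisor 3600: modified quotas Oakdale 4.742, Rivermont 5.165, Pinehurst 4.892.
Rounding to the nearest integer: Oakdale 5, Rivermont 5, Pinehurst 5 (total 15).

Oakdale: 5; Rivermont: 5; Pinehurst: 5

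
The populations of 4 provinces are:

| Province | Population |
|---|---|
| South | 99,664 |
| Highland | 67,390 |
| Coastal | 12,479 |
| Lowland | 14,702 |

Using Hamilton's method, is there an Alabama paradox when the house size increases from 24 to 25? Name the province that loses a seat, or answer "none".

At 24 seats: South 12, Highland 8, Coastal 2, Lowland 2.
At 25 seats: South 13, Highland 9, Coastal 1, Lowland 2.
Coastal drops from 2 to 1.

Coastal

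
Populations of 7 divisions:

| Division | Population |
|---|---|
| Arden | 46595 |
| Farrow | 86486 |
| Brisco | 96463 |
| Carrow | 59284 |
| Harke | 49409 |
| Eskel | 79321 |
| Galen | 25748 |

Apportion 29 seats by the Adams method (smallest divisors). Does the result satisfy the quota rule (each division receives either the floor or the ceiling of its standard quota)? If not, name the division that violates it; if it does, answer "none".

Standard quotas: Arden 3.048, Farrow 5.658, Brisco 6.310, Carrow 3.878, Harke 3.232, Eskel 5.189, Galen 1.684.
Adams allocation: Arden 3, Farrow 6, Brisco 6, Carrow 4, Harke 3, Eskel 5, Galen 2.
Every allocation lies between the lower and upper quota.

none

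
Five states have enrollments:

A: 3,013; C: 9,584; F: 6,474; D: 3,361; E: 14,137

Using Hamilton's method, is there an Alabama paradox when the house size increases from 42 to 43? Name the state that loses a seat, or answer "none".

At 42 seats: A 4, C 11, F 7, D 4, E 16.
At 43 seats: A 3, C 11, F 8, D 4, E 17.
A drops from 4 to 3.

A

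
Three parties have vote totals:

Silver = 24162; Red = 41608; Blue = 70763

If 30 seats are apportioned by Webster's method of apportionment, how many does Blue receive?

16

Standard divisor 136533/30 ≈ 4551.1; standard quotas: Silver 5.309, Red 9.142, Blue 15.549.
Rounding to the nearest integer gives Silver 5, Red 9, Blue 16 — total 30, matching the house size, so no adjustment is needed.
Blue receives 16.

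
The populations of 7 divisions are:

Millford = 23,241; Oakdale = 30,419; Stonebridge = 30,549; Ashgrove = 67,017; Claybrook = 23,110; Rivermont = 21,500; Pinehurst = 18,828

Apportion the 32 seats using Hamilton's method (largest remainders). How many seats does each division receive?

Millford: 3, Oakdale: 5, Stonebridge: 5, Ashgrove: 10, Claybrook: 3, Rivermont: 3, Pinehurst: 3

The standard divisor is 214664/32 ≈ 6708.25.
Standard quotas: Millford 3.4645, Oakdale 4.5346, Stonebridge 4.5539, Ashgrove 9.9902, Claybrook 3.4450, Rivermont 3.2050, Pinehurst 2.8067.
Lower quotas: Millford 3, Oakdale 4, Stonebridge 4, Ashgrove 9, Claybrook 3, Rivermont 3, Pinehurst 2 (sum 28, leaving 4 seats).
Remainders in descending order: Ashgrove 0.9902, Pinehurst 0.8067, Stonebridge 0.5539, Oakdale 0.5346, Millford 0.4645, Claybrook 0.4450, Rivermont 0.2050.
Largest remainders: Ashgrove, Pinehurst, Stonebridge, Oakdale receive the extra seats.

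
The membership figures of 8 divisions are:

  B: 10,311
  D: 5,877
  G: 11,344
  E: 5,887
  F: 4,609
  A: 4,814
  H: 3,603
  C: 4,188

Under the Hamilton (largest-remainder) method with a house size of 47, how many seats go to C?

Standard divisor: 50633 ÷ 47 ≈ 1077.298.
Standard quotas: B 9.5712, D 5.4553, G 10.5300, E 5.4646, F 4.2783, A 4.4686, H 3.3445, C 3.8875.
Lower quotas: B 9, D 5, G 10, E 5, F 4, A 4, H 3, C 3 (sum 43, leaving 4 seats).
Remainders in descending order: C 0.8875, B 0.5712, G 0.5300, A 0.4686, E 0.4646, D 0.4553, H 0.3445, F 0.2783.
Largest remainders: C, B, G, A receive the extra seats.
C receives 4.

4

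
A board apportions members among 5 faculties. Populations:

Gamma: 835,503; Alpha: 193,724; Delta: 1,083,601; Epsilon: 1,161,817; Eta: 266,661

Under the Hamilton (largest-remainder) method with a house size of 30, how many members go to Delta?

Total 3541306; standard divisor 3541306/30 ≈ 118043.533.
Standard quotas: Gamma 7.0779, Alpha 1.6411, Delta 9.1797, Epsilon 9.8423, Eta 2.2590.
Lower quotas: Gamma 7, Alpha 1, Delta 9, Epsilon 9, Eta 2 (sum 28, leaving 2 seats).
Remainders in descending order: Epsilon 0.8423, Alpha 0.6411, Eta 0.2590, Delta 0.1797, Gamma 0.0779.
The surplus seats go to Epsilon, Alpha.
Delta receives 9.

9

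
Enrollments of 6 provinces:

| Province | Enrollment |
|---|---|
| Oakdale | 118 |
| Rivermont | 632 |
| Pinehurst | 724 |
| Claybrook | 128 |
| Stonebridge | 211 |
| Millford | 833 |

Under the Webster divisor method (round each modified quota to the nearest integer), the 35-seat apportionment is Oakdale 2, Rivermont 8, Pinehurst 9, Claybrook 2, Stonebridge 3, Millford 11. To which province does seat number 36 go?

Priority for the next seat is population ÷ (current seats + 0.5).
Priorities: Oakdale 47.200, Rivermont 74.353, Pinehurst 76.211, Claybrook 51.200, Stonebridge 60.286, Millford 72.435.
Highest priority: Pinehurst.

Pinehurst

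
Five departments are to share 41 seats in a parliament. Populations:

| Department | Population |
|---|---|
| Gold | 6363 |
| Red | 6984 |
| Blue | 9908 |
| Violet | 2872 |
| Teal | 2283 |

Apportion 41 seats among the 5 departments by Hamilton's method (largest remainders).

Standard divisor: 28410 ÷ 41 ≈ 692.927.
Standard quotas: Gold 9.1828, Red 10.0790, Blue 14.2988, Violet 4.1447, Teal 3.2947.
Lower quotas: Gold 9, Red 10, Blue 14, Violet 4, Teal 3 (sum 40, leaving 1 seat).
Remainders in descending order: Blue 0.2988, Teal 0.2947, Gold 0.1828, Violet 0.1447, Red 0.0790.
The surplus seat goes to Blue.

Gold 9; Red 10; Blue 15; Violet 4; Teal 3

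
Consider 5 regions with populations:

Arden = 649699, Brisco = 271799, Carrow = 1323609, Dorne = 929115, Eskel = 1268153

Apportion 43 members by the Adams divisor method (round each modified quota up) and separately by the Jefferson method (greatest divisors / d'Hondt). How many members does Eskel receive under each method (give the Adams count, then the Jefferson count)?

12 and 13

Adams: Arden 6, Brisco 3, Carrow 13, Dorne 9, Eskel 12.
Jefferson: Arden 6, Brisco 2, Carrow 13, Dorne 9, Eskel 13.
Eskel gets 12 under Adams and 13 under Jefferson.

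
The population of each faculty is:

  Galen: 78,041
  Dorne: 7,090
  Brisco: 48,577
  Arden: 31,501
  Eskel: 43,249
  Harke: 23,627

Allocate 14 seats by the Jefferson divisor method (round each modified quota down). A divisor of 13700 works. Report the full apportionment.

With modified divisor 13700: modified quotas Galen 5.696, Dorne 0.518, Brisco 3.546, Arden 2.299, Eskel 3.157, Harke 1.725.
Rounding down: Galen 5, Dorne 0, Brisco 3, Arden 2, Eskel 3, Harke 1 (total 14).

Galen: 5, Dorne: 0, Brisco: 3, Arden: 2, Eskel: 3, Harke: 1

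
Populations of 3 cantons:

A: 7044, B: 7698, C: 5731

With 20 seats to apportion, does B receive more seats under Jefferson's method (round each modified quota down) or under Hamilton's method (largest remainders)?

Jefferson: A 7, B 8, C 5.
Hamilton: A 7, B 7, C 6.
B gets 8 under Jefferson and 7 under Hamilton.

Jefferson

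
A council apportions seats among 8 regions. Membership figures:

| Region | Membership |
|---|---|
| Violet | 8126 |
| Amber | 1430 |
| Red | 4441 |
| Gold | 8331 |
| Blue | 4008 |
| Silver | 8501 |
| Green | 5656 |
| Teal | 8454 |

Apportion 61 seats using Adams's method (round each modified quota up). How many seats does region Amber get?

2

Standard divisor 48947/61 ≈ 802.41; standard quotas: Violet 10.127, Amber 1.782, Red 5.535, Gold 10.382, Blue 4.995, Silver 10.594, Green 7.049, Teal 10.536.
Rounding up gives 11, 2, 6, 11, 5, 11, 8, 11 = 65 seats, so the divisor must be adjusted.
With modified divisor 848: modified quotas Violet 9.583, Amber 1.686, Red 5.237, Gold 9.824, Blue 4.726, Silver 10.025, Green 6.670, Teal 9.969.
Rounding up: Violet 10, Amber 2, Red 6, Gold 10, Blue 5, Silver 11, Green 7, Teal 10 (total 61).
Amber receives 2.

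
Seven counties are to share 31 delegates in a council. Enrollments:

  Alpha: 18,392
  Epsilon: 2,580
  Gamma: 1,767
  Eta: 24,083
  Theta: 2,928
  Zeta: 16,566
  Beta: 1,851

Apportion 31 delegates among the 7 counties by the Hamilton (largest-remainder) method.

Total 68167; standard divisor 68167/31 ≈ 2198.935.
Standard quotas: Alpha 8.3640, Epsilon 1.1733, Gamma 0.8036, Eta 10.9521, Theta 1.3316, Zeta 7.5336, Beta 0.8418.
Lower quotas: Alpha 8, Epsilon 1, Gamma 0, Eta 10, Theta 1, Zeta 7, Beta 0 (sum 27, leaving 4 seats).
Remainders in descending order: Eta 0.9521, Beta 0.8418, Gamma 0.8036, Zeta 0.5336, Alpha 0.3640, Theta 0.3316, Epsilon 0.1733.
The surplus seats go to Eta, Beta, Gamma, Zeta.

Alpha 8, Epsilon 1, Gamma 1, Eta 11, Theta 1, Zeta 8, Beta 1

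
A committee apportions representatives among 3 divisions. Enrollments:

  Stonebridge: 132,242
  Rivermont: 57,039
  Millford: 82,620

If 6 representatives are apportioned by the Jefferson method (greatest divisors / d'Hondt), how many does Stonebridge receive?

3

Standard divisor 271901/6 ≈ 45316.833; standard quotas: Stonebridge 2.918, Rivermont 1.259, Millford 1.823.
Rounding down gives 2, 1, 1 = 4 seats, so the divisor must be adjusted.
With modified divisor 37200: modified quotas Stonebridge 3.555, Rivermont 1.533, Millford 2.221.
Rounding down: Stonebridge 3, Rivermont 1, Millford 2 (total 6).
Stonebridge receives 3.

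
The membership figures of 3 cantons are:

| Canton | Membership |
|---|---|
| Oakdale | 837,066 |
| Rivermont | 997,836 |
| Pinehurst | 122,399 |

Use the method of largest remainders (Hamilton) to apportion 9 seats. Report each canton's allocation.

Oakdale 4; Rivermont 5; Pinehurst 0

The standard divisor is 1957301/9 ≈ 217477.889.
Standard quotas: Oakdale 3.8490, Rivermont 4.5882, Pinehurst 0.5628.
Lower quotas: Oakdale 3, Rivermont 4, Pinehurst 0 (sum 7, leaving 2 seats).
Remainders in descending order: Oakdale 0.8490, Rivermont 0.5882, Pinehurst 0.5628.
Largest remainders: Oakdale, Rivermont receive the extra seats.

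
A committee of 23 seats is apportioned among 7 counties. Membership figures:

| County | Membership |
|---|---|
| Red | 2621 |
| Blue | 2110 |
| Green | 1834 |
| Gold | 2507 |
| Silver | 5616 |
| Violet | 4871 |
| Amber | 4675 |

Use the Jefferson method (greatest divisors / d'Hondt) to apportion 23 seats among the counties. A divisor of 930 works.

Red 2, Blue 2, Green 1, Gold 2, Silver 6, Violet 5, Amber 5

With modified divisor 930: modified quotas Red 2.818, Blue 2.269, Green 1.972, Gold 2.696, Silver 6.039, Violet 5.238, Amber 5.027.
Rounding down: Red 2, Blue 2, Green 1, Gold 2, Silver 6, Violet 5, Amber 5 (total 23).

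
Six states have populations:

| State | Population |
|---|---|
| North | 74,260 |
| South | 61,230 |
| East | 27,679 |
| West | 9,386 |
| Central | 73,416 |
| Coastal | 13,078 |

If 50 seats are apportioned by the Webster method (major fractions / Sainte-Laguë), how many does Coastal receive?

Standard divisor 259049/50 ≈ 5180.98; standard quotas: North 14.333, South 11.818, East 5.342, West 1.812, Central 14.170, Coastal 2.524.
Rounding to the nearest integer gives North 14, South 12, East 5, West 2, Central 14, Coastal 3 — total 50, matching the house size, so no adjustment is needed.
Coastal receives 3.

3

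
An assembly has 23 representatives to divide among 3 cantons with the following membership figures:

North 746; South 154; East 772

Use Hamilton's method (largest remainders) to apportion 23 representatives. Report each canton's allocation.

North: 10, South: 2, East: 11

Total 1672; standard divisor 1672/23 ≈ 72.696.
Standard quotas: North 10.262, South 2.118, East 10.620.
Lower quotas: North 10, South 2, East 10 (sum 22, leaving 1 seat).
Remainders in descending order: East 0.620, North 0.262, South 0.118.
The surplus seat goes to East.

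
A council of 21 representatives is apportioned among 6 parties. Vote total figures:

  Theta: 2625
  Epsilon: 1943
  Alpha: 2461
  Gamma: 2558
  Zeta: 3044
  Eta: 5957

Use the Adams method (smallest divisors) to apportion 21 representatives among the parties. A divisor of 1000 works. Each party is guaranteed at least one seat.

Theta 3; Epsilon 2; Alpha 3; Gamma 3; Zeta 4; Eta 6

With modified divisor 1000: modified quotas Theta 2.625, Epsilon 1.943, Alpha 2.461, Gamma 2.558, Zeta 3.044, Eta 5.957.
Rounding up: Theta 3, Epsilon 2, Alpha 3, Gamma 3, Zeta 4, Eta 6 (total 21).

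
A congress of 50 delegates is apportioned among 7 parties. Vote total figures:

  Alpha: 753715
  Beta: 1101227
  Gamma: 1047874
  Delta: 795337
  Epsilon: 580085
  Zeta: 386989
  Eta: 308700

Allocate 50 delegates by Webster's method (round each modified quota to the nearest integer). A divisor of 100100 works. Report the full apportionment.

Alpha 8, Beta 11, Gamma 10, Delta 8, Epsilon 6, Zeta 4, Eta 3

With modified divisor 100100: modified quotas Alpha 7.530, Beta 11.001, Gamma 10.468, Delta 7.945, Epsilon 5.795, Zeta 3.866, Eta 3.084.
Rounding to the nearest integer: Alpha 8, Beta 11, Gamma 10, Delta 8, Epsilon 6, Zeta 4, Eta 3 (total 50).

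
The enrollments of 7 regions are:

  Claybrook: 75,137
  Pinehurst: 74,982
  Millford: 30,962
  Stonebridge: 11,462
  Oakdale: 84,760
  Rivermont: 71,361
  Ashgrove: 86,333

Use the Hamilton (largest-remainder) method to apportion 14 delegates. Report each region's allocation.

The standard divisor is 434997/14 ≈ 31071.214.
Standard quotas: Claybrook 2.4182, Pinehurst 2.4132, Millford 0.9965, Stonebridge 0.3689, Oakdale 2.7279, Rivermont 2.2967, Ashgrove 2.7786.
Lower quotas: Claybrook 2, Pinehurst 2, Millford 0, Stonebridge 0, Oakdale 2, Rivermont 2, Ashgrove 2 (sum 10, leaving 4 seats).
Remainders in descending order: Millford 0.9965, Ashgrove 0.7786, Oakdale 0.7279, Claybrook 0.4182, Pinehurst 0.4132, Stonebridge 0.3689, Rivermont 0.2967.
The surplus seats go to Millford, Ashgrove, Oakdale, Claybrook.

Claybrook=3, Pinehurst=2, Millford=1, Stonebridge=0, Oakdale=3, Rivermont=2, Ashgrove=3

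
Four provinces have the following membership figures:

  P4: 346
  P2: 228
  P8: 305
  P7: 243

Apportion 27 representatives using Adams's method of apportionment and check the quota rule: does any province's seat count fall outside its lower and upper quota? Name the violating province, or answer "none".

none

Standard quotas: P4 8.326, P2 5.487, P8 7.340, P7 5.848.
Adams allocation: P4 8, P2 6, P8 7, P7 6.
Every allocation lies between the lower and upper quota.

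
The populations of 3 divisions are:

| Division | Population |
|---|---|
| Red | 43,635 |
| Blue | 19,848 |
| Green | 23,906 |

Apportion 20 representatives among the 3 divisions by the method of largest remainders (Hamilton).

Red=10, Blue=5, Green=5

Total 87389; standard divisor 87389/20 ≈ 4369.45.
Standard quotas: Red 9.9864, Blue 4.5424, Green 5.4712.
Lower quotas: Red 9, Blue 4, Green 5 (sum 18, leaving 2 seats).
Remainders in descending order: Red 0.9864, Blue 0.5424, Green 0.4712.
Largest remainders: Red, Blue receive the extra seats.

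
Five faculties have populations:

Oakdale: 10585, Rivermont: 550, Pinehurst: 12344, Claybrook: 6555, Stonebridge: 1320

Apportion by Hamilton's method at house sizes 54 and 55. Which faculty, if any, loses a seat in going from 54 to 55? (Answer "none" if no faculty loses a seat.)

At 54 seats: Oakdale 18, Rivermont 1, Pinehurst 21, Claybrook 12, Stonebridge 2.
At 55 seats: Oakdale 19, Rivermont 1, Pinehurst 22, Claybrook 11, Stonebridge 2.
Claybrook drops from 12 to 11.

Claybrook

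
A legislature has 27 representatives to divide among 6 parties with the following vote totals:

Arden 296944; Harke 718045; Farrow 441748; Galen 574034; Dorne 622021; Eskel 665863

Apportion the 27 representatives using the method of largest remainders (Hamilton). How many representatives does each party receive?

Standard divisor: 3318655 ÷ 27 ≈ 122913.148.
Standard quotas: Arden 2.4159, Harke 5.8419, Farrow 3.5940, Galen 4.6702, Dorne 5.0607, Eskel 5.4173.
Lower quotas: Arden 2, Harke 5, Farrow 3, Galen 4, Dorne 5, Eskel 5 (sum 24, leaving 3 seats).
Remainders in descending order: Harke 0.8419, Galen 0.6702, Farrow 0.5940, Eskel 0.4173, Arden 0.4159, Dorne 0.0607.
The surplus seats go to Harke, Galen, Farrow.

Arden 2, Harke 6, Farrow 4, Galen 5, Dorne 5, Eskel 5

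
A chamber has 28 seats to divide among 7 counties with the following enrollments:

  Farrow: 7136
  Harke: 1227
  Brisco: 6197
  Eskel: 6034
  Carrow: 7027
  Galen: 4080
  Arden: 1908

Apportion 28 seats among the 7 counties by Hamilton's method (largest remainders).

Farrow 6, Harke 1, Brisco 5, Eskel 5, Carrow 6, Galen 3, Arden 2

The standard divisor is 33609/28 ≈ 1200.321.
Standard quotas: Farrow 5.9451, Harke 1.0222, Brisco 5.1628, Eskel 5.0270, Carrow 5.8543, Galen 3.3991, Arden 1.5896.
Lower quotas: Farrow 5, Harke 1, Brisco 5, Eskel 5, Carrow 5, Galen 3, Arden 1 (sum 25, leaving 3 seats).
Remainders in descending order: Farrow 0.9451, Carrow 0.8543, Arden 0.5896, Galen 0.3991, Brisco 0.1628, Eskel 0.0270, Harke 0.0222.
The surplus seats go to Farrow, Carrow, Arden.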